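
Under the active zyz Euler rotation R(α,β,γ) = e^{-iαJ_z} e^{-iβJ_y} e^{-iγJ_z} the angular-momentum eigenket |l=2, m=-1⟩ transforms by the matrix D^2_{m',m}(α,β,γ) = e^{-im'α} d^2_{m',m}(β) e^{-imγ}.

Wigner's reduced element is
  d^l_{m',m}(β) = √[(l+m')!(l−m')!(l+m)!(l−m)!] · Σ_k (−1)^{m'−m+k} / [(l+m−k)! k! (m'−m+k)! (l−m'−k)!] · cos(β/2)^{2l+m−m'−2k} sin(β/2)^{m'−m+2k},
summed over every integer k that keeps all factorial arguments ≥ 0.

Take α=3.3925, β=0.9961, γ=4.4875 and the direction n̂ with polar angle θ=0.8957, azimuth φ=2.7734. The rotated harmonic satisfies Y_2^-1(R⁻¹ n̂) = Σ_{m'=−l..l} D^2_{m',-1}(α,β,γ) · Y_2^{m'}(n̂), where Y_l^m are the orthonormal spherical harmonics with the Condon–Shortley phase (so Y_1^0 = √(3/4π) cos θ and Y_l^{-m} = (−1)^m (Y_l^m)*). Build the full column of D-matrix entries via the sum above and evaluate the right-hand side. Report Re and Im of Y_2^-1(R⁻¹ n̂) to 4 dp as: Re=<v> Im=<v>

Re=0.3249 Im=0.0496

Need the full column D^2_{m',-1} for m'=−2..2 at α=3.3925, β=0.9961, γ=4.4875.
cos(β/2)=0.878516, sin(β/2)=0.477713
d^2_{-2,-1}: single k=1 term ⇒ +0.647808;  D = +0.177110-0.623126i
d^2_{-1,-1}: k∈[0..1] ⇒ +0.595660 -0.528391 = +0.067269;  D = -0.001750+0.067246i
d^2_{0,-1}: k∈[0..1] ⇒ -0.793399 +0.234600 = -0.558799;  D = +0.124611+0.544728i
d^2_{1,-1}: k∈[0..1] ⇒ +0.528391 -0.052080 = +0.476311;  D = +0.218172+0.423406i
d^2_{2,-1}: single k=0 term ⇒ -0.191550;  D = +0.127268+0.143158i
Y_2^{m'}(θ=0.8957,φ=2.7734) and Σ D·Y over m':
  (+0.1771-0.6231i)·(+0.1744+0.1581i)  (-0.0018+0.0672i)·(-0.3517-0.1357i)  (+0.1246+0.5447i)·(+0.0542+0.0000i)  (+0.2182+0.4234i)·(+0.3517-0.1357i)  (+0.1273+0.1432i)·(+0.1744-0.1581i)
Y_2^-1(R⁻¹ n̂) = +0.324884+0.049565i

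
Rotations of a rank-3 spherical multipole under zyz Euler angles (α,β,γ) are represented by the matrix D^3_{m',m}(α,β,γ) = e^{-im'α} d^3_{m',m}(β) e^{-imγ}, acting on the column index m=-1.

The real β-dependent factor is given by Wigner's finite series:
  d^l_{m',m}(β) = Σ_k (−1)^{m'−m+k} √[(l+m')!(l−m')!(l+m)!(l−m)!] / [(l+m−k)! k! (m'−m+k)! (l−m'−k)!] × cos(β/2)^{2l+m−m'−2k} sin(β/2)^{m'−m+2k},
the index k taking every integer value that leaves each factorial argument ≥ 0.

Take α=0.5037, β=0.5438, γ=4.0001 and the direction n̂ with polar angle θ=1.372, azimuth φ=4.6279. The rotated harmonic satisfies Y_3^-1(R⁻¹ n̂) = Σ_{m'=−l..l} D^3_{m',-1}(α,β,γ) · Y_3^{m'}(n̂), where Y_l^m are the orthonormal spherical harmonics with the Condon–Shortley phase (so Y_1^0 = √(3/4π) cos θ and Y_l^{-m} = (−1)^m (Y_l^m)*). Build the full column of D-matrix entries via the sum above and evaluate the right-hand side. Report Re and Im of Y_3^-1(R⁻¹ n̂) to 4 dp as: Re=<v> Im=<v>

Need the full column D^3_{m',-1} for m'=−3..3 at α=0.5037, β=0.5438, γ=4.0001.
cos(β/2)=0.963262, sin(β/2)=0.268562
d^3_{-3,-1}: single k=2 term ⇒ +0.240499;  D = +0.172324-0.167762i
d^3_{-2,-1}: k∈[1..2] ⇒ +0.704316 -0.109496 = +0.594820;  D = +0.173001-0.569106i
d^3_{-1,-1}: k∈[0..2] ⇒ +0.798854 -0.496773 +0.028961 = +0.331043;  D = -0.068552-0.323867i
d^3_{0,-1}: k∈[0..2] ⇒ -0.771540 +0.179920 -0.004662 = -0.596281;  D = +0.389710+0.451306i
d^3_{1,-1}: k∈[0..2] ⇒ +0.372580 -0.038615 +0.000375 = +0.334340;  D = -0.313515-0.116153i
d^3_{2,-1}: k∈[0..1] ⇒ -0.109496 +0.004256 = -0.105240;  D = +0.104076-0.015612i
d^3_{3,-1}: single k=0 term ⇒ +0.018694;  D = -0.014853+0.011352i
Y_3^{m'}(θ=1.372,φ=4.6279) and Σ D·Y over m':
  (+0.1723-0.1678i)·(+0.0986-0.3805i)  (+0.1730-0.5691i)·(-0.1912-0.0326i)  (-0.0686-0.3239i)·(+0.0215-0.2541i)  (+0.3897+0.4513i)·(-0.2067+0.0000i)  (-0.3135-0.1162i)·(-0.0215-0.2541i)  (+0.1041-0.0156i)·(-0.1912+0.0326i)  (-0.0149+0.0114i)·(-0.0986-0.3805i)
Y_3^-1(R⁻¹ n̂) = -0.299205+0.031303i

Re=-0.2992 Im=0.0313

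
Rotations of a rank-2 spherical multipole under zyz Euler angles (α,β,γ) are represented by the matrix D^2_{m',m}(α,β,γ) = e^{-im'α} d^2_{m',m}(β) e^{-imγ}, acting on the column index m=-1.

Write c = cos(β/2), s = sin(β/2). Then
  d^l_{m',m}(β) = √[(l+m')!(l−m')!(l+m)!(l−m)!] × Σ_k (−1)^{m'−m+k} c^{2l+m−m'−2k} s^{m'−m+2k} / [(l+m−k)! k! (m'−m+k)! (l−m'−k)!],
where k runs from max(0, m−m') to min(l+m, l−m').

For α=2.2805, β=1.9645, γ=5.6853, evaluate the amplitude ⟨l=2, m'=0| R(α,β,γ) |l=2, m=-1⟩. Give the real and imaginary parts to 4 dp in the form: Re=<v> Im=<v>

Split into d^2_{0,-1}(β=1.9645) × two z-phases.
Half-angle: c=0.555153, s=0.831749. N=√(2·2·1·6)=4.898979
Admissible k: 0..1 (factorial args all ≥0)
  k=0: (−1)^1·4.8990/(2)·0.5552^3·0.8317^1 = -0.348582
  k=1: (−1)^2·4.8990/(2)·0.5552^1·0.8317^3 = +0.782464
d^2_{0,-1}(1.9645) = -0.348582 +0.782464 = +0.433882
Attach z-rotation phases: D = e^{-i(0)(2.2805)}·(+0.433882)·e^{-i(-1)(5.6853)} = +0.358615-0.244230i

Re=0.3586 Im=-0.2442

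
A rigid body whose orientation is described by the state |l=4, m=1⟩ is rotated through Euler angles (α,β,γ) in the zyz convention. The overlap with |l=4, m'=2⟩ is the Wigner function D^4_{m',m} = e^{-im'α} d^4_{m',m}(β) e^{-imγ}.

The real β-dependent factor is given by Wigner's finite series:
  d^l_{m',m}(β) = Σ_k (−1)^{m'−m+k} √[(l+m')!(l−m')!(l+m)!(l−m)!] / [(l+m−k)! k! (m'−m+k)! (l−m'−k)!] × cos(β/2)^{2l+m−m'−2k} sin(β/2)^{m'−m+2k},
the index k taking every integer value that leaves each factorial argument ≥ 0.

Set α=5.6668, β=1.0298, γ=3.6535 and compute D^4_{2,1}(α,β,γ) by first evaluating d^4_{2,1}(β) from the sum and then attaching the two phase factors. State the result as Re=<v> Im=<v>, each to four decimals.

Re=-0.1538 Im=-0.1351

D^4_{2,1}(5.6668,1.0298,3.6535) = e^{-i·2·5.6668}·d^4_{2,1}(1.0298)·e^{-i·1·3.6535}. Compute d first:
With c≡cos(β/2)=0.870342 and s≡sin(β/2)=0.492448, N=[720·2·120·6]^{1/2}=1018.233765
Admissible k: 0..2 (factorial args all ≥0)
  k=0: (−1)^1·1018.2338/(240)·0.8703^7·0.4924^1 = -0.790362
  k=1: (−1)^2·1018.2338/(48)·0.8703^5·0.4924^3 = +1.265134
  k=2: (−1)^3·1018.2338/(72)·0.8703^3·0.4924^5 = -0.270014
d^4_{2,1}(1.0298) = -0.790362 +1.265134 -0.270014 = +0.204758
Phases: e^{-i·(2)·5.6668}=+0.331625+0.943411i, e^{-i·(1)·3.6535}=-0.871812+0.489841i ⇒ D=-0.153822-0.135147i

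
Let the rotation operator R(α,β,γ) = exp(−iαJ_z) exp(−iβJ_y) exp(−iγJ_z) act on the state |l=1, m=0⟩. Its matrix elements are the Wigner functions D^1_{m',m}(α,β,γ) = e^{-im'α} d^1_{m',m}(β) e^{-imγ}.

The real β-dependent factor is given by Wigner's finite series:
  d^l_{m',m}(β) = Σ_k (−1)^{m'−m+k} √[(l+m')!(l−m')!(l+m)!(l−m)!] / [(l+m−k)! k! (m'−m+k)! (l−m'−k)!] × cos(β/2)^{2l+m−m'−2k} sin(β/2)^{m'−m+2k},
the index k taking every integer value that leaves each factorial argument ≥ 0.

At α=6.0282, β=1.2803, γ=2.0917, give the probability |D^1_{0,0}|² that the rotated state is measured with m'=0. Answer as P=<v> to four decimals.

Split into d^1_{0,0}(β=1.2803) × two z-phases.
c=cos(1.2803/2)=0.802006, s=sin(1.2803/2)=0.597316; N=√[1·1·1·1]=1.000000
Admissible k: 0..1 (factorial args all ≥0)
  k=0: (−1)^0·1.0000/(1)·0.8020^2·0.5973^0 = +0.643214
  k=1: (−1)^1·1.0000/(1)·0.8020^0·0.5973^2 = -0.356786
d^1_{0,0}(1.2803) = +0.643214 -0.356786 = +0.286428
|D^1_{0,0}|² = |d^1_{0,0}(β)|² = (+0.286428)² = 0.082041 (the z-rotation phases have unit modulus)

P=0.0820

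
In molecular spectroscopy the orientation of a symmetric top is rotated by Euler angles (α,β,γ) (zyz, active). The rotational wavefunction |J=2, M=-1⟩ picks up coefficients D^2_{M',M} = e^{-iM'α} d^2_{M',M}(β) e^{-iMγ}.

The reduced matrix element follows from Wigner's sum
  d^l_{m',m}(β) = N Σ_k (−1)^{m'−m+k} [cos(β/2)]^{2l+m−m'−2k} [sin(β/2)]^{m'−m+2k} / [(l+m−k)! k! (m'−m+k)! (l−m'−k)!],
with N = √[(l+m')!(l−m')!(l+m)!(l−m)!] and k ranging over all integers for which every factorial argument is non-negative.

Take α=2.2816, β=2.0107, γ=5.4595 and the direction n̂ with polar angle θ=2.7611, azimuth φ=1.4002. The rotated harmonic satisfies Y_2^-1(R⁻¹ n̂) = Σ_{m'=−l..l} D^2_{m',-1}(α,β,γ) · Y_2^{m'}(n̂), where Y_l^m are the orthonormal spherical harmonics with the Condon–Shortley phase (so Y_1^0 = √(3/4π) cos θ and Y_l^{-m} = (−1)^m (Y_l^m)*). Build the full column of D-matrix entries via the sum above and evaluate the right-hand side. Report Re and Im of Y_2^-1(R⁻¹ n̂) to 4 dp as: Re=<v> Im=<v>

Re=0.3354 Im=-0.1637

Need the full column D^2_{m',-1} for m'=−2..2 at α=2.2816, β=2.0107, γ=5.4595.
cos(β/2)=0.535793, sin(β/2)=0.844350
d^2_{-2,-1}: single k=1 term ⇒ +0.259742;  D = -0.214679-0.146216i
d^2_{-1,-1}: k∈[0..1] ⇒ +0.082411 -0.613987 = -0.531576;  D = -0.059878-0.528193i
d^2_{0,-1}: k∈[0..1] ⇒ -0.318118 +0.790022 = +0.471904;  D = +0.320669-0.346215i
d^2_{1,-1}: k∈[0..1] ⇒ +0.613987 -0.508264 = +0.105724;  D = -0.105654-0.003838i
d^2_{2,-1}: single k=0 term ⇒ -0.645050;  D = -0.402837-0.503798i
Y_2^{m'}(θ=2.7611,φ=1.4002) and Σ D·Y over m':
  (-0.2147-0.1462i)·(-0.0502-0.0178i)  (-0.0599-0.5282i)·(-0.0452+0.2625i)  (+0.3207-0.3462i)·(+0.5003+0.0000i)  (-0.1057-0.0038i)·(+0.0452+0.2625i)  (-0.4028-0.5038i)·(-0.0502+0.0178i)
Y_2^-1(R⁻¹ n̂) = +0.335402-0.163669i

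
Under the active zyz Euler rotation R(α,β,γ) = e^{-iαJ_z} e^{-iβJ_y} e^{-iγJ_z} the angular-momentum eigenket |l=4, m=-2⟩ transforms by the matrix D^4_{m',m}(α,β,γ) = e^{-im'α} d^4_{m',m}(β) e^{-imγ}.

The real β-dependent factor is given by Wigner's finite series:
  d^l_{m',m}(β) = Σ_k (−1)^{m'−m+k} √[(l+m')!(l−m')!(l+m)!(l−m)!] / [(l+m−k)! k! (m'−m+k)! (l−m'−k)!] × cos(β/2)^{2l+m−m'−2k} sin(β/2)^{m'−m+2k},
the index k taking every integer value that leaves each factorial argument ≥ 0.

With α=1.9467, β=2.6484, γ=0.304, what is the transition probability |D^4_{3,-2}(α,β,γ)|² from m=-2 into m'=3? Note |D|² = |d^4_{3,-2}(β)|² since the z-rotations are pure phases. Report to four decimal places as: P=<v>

P=0.3559

D^4_{3,-2}(1.9467,2.6484,0.304) = e^{-i·3·1.9467}·d^4_{3,-2}(2.6484)·e^{-i·-2·0.304}. Compute d first:
c=cos(2.6484/2)=0.244105, s=sin(2.6484/2)=0.969749; N=√[5040·1·2·720]=2693.993318
k: max(0,(-2)−(3))=0 … min(4+(-2),4−(3))=1
  k=0: (−1)^5·2693.9933/(240)·0.2441^3·0.9697^5 = -0.140026
  k=1: (−1)^6·2693.9933/(720)·0.2441^1·0.9697^7 = +0.736640
d^4_{3,-2}(2.6484) = -0.140026 +0.736640 = +0.596613
|D^4_{3,-2}|² = |d^4_{3,-2}(β)|² = (+0.596613)² = 0.355947 (the z-rotation phases have unit modulus)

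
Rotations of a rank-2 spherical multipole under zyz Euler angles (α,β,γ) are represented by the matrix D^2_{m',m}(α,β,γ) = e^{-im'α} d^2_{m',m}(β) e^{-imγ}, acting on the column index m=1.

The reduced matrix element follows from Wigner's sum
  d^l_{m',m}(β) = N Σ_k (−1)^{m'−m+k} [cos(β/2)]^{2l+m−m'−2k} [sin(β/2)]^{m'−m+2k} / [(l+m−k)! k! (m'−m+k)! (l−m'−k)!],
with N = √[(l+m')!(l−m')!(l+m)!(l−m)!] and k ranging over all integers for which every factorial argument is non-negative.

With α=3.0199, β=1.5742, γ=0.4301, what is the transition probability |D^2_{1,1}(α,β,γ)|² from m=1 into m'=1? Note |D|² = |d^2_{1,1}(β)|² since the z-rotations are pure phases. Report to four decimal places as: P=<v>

P=0.2517

First d^2_{1,1}(β=1.5742), then the phase factors e^{-i(1)α} and e^{-i(1)γ}:
Half-angle: c=0.705902, s=0.708309. N=√(6·1·6·1)=6.000000
Admissible k: 0..1 (factorial args all ≥0)
  k=0: (−1)^0·6.0000/(6)·0.7059^4·0.7083^0 = +0.248301
  k=1: (−1)^1·6.0000/(2)·0.7059^2·0.7083^2 = -0.749991
d^2_{1,1}(1.5742) = +0.248301 -0.749991 = -0.501690
|D^2_{1,1}|² = |d^2_{1,1}(β)|² = (-0.501690)² = 0.251693 (the z-rotation phases have unit modulus)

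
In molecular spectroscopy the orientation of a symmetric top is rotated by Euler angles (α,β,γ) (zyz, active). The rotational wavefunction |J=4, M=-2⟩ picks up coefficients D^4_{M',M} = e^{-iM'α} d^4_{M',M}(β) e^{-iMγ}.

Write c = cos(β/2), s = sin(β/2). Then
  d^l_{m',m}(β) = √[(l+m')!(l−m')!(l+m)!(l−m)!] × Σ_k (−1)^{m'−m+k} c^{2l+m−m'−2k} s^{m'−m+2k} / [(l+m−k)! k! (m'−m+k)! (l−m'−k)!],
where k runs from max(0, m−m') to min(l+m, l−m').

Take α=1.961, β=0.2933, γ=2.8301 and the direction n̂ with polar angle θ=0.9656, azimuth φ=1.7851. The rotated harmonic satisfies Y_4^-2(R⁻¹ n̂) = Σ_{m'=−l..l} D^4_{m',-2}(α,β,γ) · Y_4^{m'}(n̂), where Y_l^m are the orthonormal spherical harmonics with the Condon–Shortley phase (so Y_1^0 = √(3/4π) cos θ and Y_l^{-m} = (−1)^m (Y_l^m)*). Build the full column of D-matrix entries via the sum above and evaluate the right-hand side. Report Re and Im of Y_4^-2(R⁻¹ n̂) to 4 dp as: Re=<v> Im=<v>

Re=0.4218 Im=-0.0681

Need the full column D^4_{m',-2} for m'=−4..4 at α=1.961, β=0.2933, γ=2.8301.
cos(β/2)=0.989266, sin(β/2)=0.146125
d^4_{-4,-2}: single k=2 term ⇒ +0.105903;  D = +0.062646+0.085387i
d^4_{-3,-2}: k∈[1..2] ⇒ +0.506968 -0.033184 = +0.473784;  D = +0.246681-0.404499i
d^4_{-2,-2}: k∈[0..2] ⇒ +0.917287 -0.240164 +0.006550 = +0.683672;  D = -0.675219-0.107181i
d^4_{-1,-2}: k∈[0..2] ⇒ -0.574847 +0.062711 -0.000912 = -0.513048;  D = -0.118353-0.499211i
d^4_{0,-2}: k∈[0..2] ⇒ +0.189867 -0.011047 +0.000090 = +0.178910;  D = +0.145300-0.104387i
d^4_{1,-2}: k∈[0..2] ⇒ -0.041807 +0.001368 -0.000006 = -0.040445;  D = +0.034319+0.021402i
d^4_{2,-2}: k∈[0..2] ⇒ +0.006550 -0.000114 +0.000000 = +0.006436;  D = -0.001072+0.006346i
d^4_{3,-2}: k∈[0..1] ⇒ -0.000724 +0.000005 = -0.000719;  D = -0.000701+0.000159i
d^4_{4,-2}: single k=0 term ⇒ +0.000050;  D = -0.000029-0.000041i
Y_4^{m'}(θ=0.9656,φ=1.7851) and Σ D·Y over m':
  (+0.0626+0.0854i)·(+0.1325-0.1530i)  (+0.2467-0.4045i)·(+0.2375+0.3170i)  (-0.6752-0.1072i)·(-0.2605+0.1190i)  (-0.1184-0.4992i)·(+0.0346+0.1588i)  (+0.1453-0.1044i)·(-0.3220+0.0000i)  (+0.0343+0.0214i)·(-0.0346+0.1588i)  (-0.0011+0.0063i)·(-0.2605-0.1190i)  (-0.0007+0.0002i)·(-0.2375+0.3170i)  (-0.0000-0.0000i)·(+0.1325+0.1530i)
Y_4^-2(R⁻¹ n̂) = +0.421774-0.068099i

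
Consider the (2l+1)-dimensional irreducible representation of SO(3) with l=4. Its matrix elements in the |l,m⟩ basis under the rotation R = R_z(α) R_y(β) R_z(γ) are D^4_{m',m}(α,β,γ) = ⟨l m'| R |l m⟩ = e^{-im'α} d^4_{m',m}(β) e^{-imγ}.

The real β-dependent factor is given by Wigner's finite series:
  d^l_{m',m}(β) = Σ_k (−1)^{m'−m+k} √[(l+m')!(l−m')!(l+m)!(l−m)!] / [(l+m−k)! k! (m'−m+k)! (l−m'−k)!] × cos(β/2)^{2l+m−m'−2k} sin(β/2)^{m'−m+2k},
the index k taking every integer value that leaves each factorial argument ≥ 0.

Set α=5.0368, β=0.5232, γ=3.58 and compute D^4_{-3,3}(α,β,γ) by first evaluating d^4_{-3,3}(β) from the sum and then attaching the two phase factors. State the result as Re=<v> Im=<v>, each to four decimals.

Split into d^4_{-3,3}(β=0.5232) × two z-phases.
Half-angle: c=0.965977, s=0.258626. N=√(1·5040·5040·1)=5040.000000
The bounds max(0,m−m')=6 and min(l+m,l−m')=7 give 2 terms
  k=6: (−1)^0·5040.0000/(720)·0.9660^2·0.2586^6 = +0.001955
  k=7: (−1)^1·5040.0000/(5040)·0.9660^0·0.2586^8 = -0.000020
d^4_{-3,3}(0.5232) = +0.001955 -0.000020 = +0.001935
Attach z-rotation phases: D = e^{-i(-3)(5.0368)}·(+0.001935)·e^{-i(3)(3.58)} = -0.000649-0.001823i

Re=-0.0006 Im=-0.0018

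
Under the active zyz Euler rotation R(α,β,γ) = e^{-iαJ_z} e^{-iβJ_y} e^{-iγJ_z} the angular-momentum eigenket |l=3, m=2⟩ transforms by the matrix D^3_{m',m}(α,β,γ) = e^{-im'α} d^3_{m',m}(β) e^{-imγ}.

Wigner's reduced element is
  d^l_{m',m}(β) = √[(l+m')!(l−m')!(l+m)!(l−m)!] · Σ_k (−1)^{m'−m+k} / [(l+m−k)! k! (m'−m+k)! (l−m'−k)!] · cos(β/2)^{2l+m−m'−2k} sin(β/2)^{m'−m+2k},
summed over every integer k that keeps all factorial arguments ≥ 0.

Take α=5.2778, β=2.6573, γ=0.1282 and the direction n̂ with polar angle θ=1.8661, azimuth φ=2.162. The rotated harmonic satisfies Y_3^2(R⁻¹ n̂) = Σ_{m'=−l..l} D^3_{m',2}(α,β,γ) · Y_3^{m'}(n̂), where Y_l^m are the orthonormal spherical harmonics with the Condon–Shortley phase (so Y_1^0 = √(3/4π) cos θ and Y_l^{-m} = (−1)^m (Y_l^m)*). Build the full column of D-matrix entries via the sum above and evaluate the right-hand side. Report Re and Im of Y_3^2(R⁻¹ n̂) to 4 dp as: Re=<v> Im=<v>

Re=-0.1765 Im=0.0559

Need the full column D^3_{m',2} for m'=−3..3 at α=5.2778, β=2.6573, γ=0.1282.
cos(β/2)=0.239787, sin(β/2)=0.970826
d^3_{-3,2}: single k=5 term ⇒ +0.506532;  D = -0.502195+0.066148i
d^3_{-2,2}: k∈[4..5] ⇒ +0.255379 -0.837235 = -0.581855;  D = +0.373226+0.446384i
d^3_{-1,2}: k∈[3..4] ⇒ +0.079787 -0.653930 = -0.574144;  D = -0.174607+0.546949i
d^3_{0,2}: k∈[2..3] ⇒ +0.017067 -0.279754 = -0.262687;  D = -0.254100+0.066618i
d^3_{1,2}: k∈[1..2] ⇒ +0.002434 -0.079787 = -0.077353;  D = -0.056652-0.052669i
d^3_{2,2}: k∈[0..1] ⇒ +0.000190 -0.015580 = -0.015389;  D = +0.002809-0.015131i
d^3_{3,2}: single k=0 term ⇒ -0.001885;  D = +0.001749-0.000702i
Y_3^{m'}(θ=1.8661,φ=2.162) and Σ D·Y over m':
  (-0.5022+0.0661i)·(+0.3579-0.0736i)  (+0.3732+0.4464i)·(+0.1031-0.2520i)  (-0.1746+0.5469i)·(+0.0993+0.1480i)  (-0.2541+0.0666i)·(+0.2798+0.0000i)  (-0.0567-0.0527i)·(-0.0993+0.1480i)  (+0.0028-0.0151i)·(+0.1031+0.2520i)  (+0.0017-0.0007i)·(-0.3579-0.0736i)
Y_3^2(R⁻¹ n̂) = -0.176451+0.055870i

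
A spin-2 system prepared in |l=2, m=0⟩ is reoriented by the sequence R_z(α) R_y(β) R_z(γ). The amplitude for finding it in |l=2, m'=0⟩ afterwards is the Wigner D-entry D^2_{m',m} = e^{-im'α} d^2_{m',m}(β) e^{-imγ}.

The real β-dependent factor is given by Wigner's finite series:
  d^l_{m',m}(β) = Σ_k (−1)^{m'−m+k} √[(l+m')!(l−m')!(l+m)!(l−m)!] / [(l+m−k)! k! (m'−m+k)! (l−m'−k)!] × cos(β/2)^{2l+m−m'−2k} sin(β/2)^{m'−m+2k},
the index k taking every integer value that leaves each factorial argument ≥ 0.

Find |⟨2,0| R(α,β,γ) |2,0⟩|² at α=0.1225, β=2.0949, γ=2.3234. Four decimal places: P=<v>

D^2_{0,0}(0.1225,2.0949,2.3234) = e^{-i·0·0.1225}·d^2_{0,0}(2.0949)·e^{-i·0·2.3234}. Compute d first:
c=cos(2.0949/2)=0.499781, s=sin(2.0949/2)=0.866152; N=√[2·2·2·2]=4.000000
Admissible k: 0..2 (factorial args all ≥0)
  k=0: (−1)^0·4.0000/(4)·0.4998^4·0.8662^0 = +0.062391
  k=1: (−1)^1·4.0000/(1)·0.4998^2·0.8662^2 = -0.749563
  k=2: (−1)^2·4.0000/(4)·0.4998^0·0.8662^4 = +0.562828
d^2_{0,0}(2.0949) = +0.062391 -0.749563 +0.562828 = -0.124344
|D^2_{0,0}|² = |d^2_{0,0}(β)|² = (-0.124344)² = 0.015461 (the z-rotation phases have unit modulus)

P=0.0155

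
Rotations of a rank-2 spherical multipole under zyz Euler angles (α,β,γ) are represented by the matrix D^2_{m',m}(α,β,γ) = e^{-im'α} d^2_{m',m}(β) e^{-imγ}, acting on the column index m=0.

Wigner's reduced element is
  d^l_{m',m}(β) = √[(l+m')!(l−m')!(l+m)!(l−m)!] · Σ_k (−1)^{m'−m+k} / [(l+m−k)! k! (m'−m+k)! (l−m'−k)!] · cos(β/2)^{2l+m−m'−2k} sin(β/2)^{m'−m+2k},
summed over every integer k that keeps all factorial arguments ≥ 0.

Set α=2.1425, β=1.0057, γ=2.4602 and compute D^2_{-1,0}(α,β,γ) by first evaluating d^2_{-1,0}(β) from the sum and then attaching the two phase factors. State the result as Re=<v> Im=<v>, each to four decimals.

Re=-0.2997 Im=0.4658

First d^2_{-1,0}(β=1.0057), then the phase factors e^{-i(-1)α} and e^{-i(0)γ}:
With c≡cos(β/2)=0.876213 and s≡sin(β/2)=0.481925, N=[1·6·2·2]^{1/2}=4.898979
Admissible k: 1..2 (factorial args all ≥0)
  k=1: (−1)^0·4.8990/(2)·0.8762^3·0.4819^1 = +0.794115
  k=2: (−1)^1·4.8990/(2)·0.8762^1·0.4819^3 = -0.240227
d^2_{-1,0}(1.0057) = +0.794115 -0.240227 = +0.553887
Phases: e^{-i·(-1)·2.1425}=-0.541066+0.840980i, e^{-i·(0)·2.4602}=+1.000000+0.000000i ⇒ D=-0.299689+0.465808i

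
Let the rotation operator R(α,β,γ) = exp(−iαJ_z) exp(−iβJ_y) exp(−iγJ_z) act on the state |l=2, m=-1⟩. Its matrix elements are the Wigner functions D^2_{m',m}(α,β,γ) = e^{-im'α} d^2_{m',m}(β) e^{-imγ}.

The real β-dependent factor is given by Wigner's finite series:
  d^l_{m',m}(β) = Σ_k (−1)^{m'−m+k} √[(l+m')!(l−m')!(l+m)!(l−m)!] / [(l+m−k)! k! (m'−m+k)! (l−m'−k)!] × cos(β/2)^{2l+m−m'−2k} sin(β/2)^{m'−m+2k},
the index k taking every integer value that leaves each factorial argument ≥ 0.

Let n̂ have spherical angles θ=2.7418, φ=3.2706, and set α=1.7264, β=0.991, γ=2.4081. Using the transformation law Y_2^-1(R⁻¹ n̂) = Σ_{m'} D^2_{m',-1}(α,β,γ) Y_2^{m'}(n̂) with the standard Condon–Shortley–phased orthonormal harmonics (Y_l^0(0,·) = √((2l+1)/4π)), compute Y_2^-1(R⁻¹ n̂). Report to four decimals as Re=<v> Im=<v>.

Re=0.1211 Im=-0.3099

Need the full column D^2_{m',-1} for m'=−2..2 at α=1.7264, β=0.991, γ=2.4081.
cos(β/2)=0.879731, sin(β/2)=0.475472
d^2_{-2,-1}: single k=1 term ⇒ +0.647447;  D = +0.590572-0.265354i
d^2_{-1,-1}: k∈[0..1] ⇒ +0.598963 -0.524892 = +0.074070;  D = -0.040461-0.062043i
d^2_{0,-1}: k∈[0..1] ⇒ -0.792958 +0.231632 = -0.561325;  D = +0.416975-0.375789i
d^2_{1,-1}: k∈[0..1] ⇒ +0.524892 -0.051109 = +0.473783;  D = +0.367894+0.298537i
d^2_{2,-1}: single k=0 term ⇒ -0.189127;  D = -0.094972+0.163552i
Y_2^{m'}(θ=2.7418,φ=3.2706) and Σ D·Y over m':
  (+0.5906-0.2654i)·(+0.0566-0.0149i)  (-0.0405-0.0620i)·(+0.2747-0.0356i)  (+0.4170-0.3758i)·(+0.4874+0.0000i)  (+0.3679+0.2985i)·(-0.2747-0.0356i)  (-0.0950+0.1636i)·(+0.0566+0.0149i)
Y_2^-1(R⁻¹ n̂) = +0.121147-0.309884i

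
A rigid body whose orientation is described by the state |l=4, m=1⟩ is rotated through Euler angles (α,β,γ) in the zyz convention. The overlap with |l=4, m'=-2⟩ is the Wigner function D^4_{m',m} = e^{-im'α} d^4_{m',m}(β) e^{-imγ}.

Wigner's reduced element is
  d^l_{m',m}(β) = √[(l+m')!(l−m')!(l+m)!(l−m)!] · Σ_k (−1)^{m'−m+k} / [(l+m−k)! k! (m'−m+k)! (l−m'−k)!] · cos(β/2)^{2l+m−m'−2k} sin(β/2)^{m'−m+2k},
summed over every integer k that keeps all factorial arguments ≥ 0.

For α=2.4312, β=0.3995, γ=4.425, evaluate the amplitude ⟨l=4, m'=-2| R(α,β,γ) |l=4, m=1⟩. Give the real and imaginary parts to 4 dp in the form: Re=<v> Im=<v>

First d^4_{-2,1}(β=0.3995), then the phase factors e^{-i(-2)α} and e^{-i(1)γ}:
Half-angle: c=0.980116, s=0.198424. N=√(2·720·120·6)=1018.233765
k∈{3,4,5} keeps every argument non-negative
  k=3: (−1)^0·1018.2338/(72)·0.9801^5·0.1984^3 = +0.099928
  k=4: (−1)^1·1018.2338/(48)·0.9801^3·0.1984^5 = -0.006143
  k=5: (−1)^2·1018.2338/(240)·0.9801^1·0.1984^7 = +0.000050
d^4_{-2,1}(0.3995) = +0.099928 -0.006143 +0.000050 = +0.093835
Phases: e^{-i·(-2)·2.4312}=+0.149449-0.988769i, e^{-i·(1)·4.425}=-0.283449+0.958987i ⇒ D=+0.085001+0.039747i

Re=0.0850 Im=0.0397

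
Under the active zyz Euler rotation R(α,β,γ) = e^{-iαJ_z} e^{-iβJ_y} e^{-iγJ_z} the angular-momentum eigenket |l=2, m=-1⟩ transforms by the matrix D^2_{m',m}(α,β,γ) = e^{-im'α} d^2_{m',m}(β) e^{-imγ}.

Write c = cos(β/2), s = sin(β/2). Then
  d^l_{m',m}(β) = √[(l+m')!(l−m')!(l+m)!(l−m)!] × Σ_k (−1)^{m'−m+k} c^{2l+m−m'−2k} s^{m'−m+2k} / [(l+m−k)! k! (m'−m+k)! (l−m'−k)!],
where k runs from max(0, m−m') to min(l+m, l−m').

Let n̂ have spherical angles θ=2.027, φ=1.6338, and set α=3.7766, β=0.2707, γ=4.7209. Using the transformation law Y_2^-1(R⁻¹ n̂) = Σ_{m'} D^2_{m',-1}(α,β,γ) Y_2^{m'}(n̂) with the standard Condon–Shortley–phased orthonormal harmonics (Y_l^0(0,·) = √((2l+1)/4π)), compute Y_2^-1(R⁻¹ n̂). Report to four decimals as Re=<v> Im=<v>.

Re=-0.3220 Im=-0.1529

Need the full column D^2_{m',-1} for m'=−2..2 at α=3.7766, β=0.2707, γ=4.7209.
cos(β/2)=0.990854, sin(β/2)=0.134937
d^2_{-2,-1}: single k=1 term ⇒ +0.262537;  D = +0.251403-0.075644i
d^2_{-1,-1}: k∈[0..1] ⇒ +0.963915 -0.053629 = +0.910286;  D = -0.546184+0.728219i
d^2_{0,-1}: k∈[0..1] ⇒ -0.321541 +0.005963 = -0.315578;  D = -0.002686+0.315566i
d^2_{1,-1}: k∈[0..1] ⇒ +0.053629 -0.000332 = +0.053298;  D = +0.031249+0.043176i
d^2_{2,-1}: single k=0 term ⇒ -0.004869;  D = +0.004638+0.001482i
Y_2^{m'}(θ=2.027,φ=1.6338) and Σ D·Y over m':
  (+0.2514-0.0756i)·(-0.3088+0.0391i)  (-0.5462+0.7282i)·(+0.0192+0.3049i)  (-0.0027+0.3156i)·(-0.1318+0.0000i)  (+0.0312+0.0432i)·(-0.0192+0.3049i)  (+0.0046+0.0015i)·(-0.3088-0.0391i)
Y_2^-1(R⁻¹ n̂) = -0.322033-0.152861i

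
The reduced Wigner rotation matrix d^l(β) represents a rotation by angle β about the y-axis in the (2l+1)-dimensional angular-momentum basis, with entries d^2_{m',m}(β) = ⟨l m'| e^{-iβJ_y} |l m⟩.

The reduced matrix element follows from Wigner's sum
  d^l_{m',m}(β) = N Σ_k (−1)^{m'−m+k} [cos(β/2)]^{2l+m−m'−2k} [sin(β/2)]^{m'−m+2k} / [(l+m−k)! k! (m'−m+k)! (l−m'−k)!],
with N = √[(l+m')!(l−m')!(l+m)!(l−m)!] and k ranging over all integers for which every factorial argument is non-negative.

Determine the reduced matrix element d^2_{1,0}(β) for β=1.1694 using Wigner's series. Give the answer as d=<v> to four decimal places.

d=-0.4405

d^2_{1,0}(β=1.1694) via Wigner's sum:
c=cos(1.1694/2)=0.833878, s=sin(1.1694/2)=0.551949; N=√[6·1·2·2]=4.898979
Admissible k: 0..1 (factorial args all ≥0)
  k=0: (−1)^1·4.8990/(2)·0.8339^3·0.5519^1 = -0.783938
  k=1: (−1)^2·4.8990/(2)·0.8339^1·0.5519^3 = +0.343459
d^2_{1,0}(1.1694) = -0.783938 +0.343459 = -0.440479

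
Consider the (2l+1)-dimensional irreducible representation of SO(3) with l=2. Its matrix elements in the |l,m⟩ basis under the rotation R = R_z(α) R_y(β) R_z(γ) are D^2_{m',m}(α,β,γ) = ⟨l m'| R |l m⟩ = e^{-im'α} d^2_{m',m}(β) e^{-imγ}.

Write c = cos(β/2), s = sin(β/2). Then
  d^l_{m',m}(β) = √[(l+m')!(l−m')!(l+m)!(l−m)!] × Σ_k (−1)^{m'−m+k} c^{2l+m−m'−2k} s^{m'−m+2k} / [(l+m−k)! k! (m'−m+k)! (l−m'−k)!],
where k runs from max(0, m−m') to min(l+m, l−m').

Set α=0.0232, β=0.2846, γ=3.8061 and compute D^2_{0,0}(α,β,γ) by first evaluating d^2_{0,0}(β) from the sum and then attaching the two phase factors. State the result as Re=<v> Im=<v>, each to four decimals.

Re=0.8817 Im=0.0000

First d^2_{0,0}(β=0.2846), then the phase factors e^{-i(0)α} and e^{-i(0)γ}:
Half-angle: c=0.989892, s=0.141820. N=√(2·2·2·2)=4.000000
The bounds max(0,m−m')=0 and min(l+m,l−m')=2 give 3 terms
  k=0: (−1)^0·4.0000/(4)·0.9899^4·0.1418^0 = +0.960179
  k=1: (−1)^1·4.0000/(1)·0.9899^2·0.1418^2 = -0.078834
  k=2: (−1)^2·4.0000/(4)·0.9899^0·0.1418^4 = +0.000405
d^2_{0,0}(0.2846) = +0.960179 -0.078834 +0.000405 = +0.881749
Phases: e^{-i·(0)·0.0232}=+1.000000+0.000000i, e^{-i·(0)·3.8061}=+1.000000+0.000000i ⇒ D=+0.881749+0.000000i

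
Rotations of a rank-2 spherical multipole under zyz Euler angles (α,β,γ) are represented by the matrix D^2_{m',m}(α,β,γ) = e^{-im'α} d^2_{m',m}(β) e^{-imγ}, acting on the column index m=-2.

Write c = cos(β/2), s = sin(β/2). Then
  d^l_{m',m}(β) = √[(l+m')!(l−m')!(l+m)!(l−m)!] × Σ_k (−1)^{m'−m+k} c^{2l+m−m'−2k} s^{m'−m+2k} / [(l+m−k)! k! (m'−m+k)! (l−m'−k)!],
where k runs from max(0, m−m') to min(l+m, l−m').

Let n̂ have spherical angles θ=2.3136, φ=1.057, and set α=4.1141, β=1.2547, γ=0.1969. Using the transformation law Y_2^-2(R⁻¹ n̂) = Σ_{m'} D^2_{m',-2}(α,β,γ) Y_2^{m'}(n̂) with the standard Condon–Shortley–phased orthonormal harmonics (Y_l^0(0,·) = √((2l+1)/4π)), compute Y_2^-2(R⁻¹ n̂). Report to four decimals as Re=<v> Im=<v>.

Re=0.0523 Im=0.0433

Need the full column D^2_{m',-2} for m'=−2..2 at α=4.1141, β=1.2547, γ=0.1969.
cos(β/2)=0.809586, sin(β/2)=0.587001
d^2_{-2,-2}: single k=0 term ⇒ +0.429588;  D = -0.298439+0.308998i
d^2_{-1,-2}: single k=0 term ⇒ -0.622957;  D = +0.126502+0.609977i
d^2_{0,-2}: single k=0 term ⇒ +0.553197;  D = +0.510854+0.212262i
d^2_{1,-2}: single k=0 term ⇒ -0.327499;  D = +0.274173-0.179123i
d^2_{2,-2}: single k=0 term ⇒ +0.118729;  D = +0.002325-0.118706i
Y_2^{m'}(θ=2.3136,φ=1.057) and Σ D·Y over m':
  (-0.2984+0.3090i)·(-0.1083-0.1794i)  (+0.1265+0.6100i)·(-0.1892+0.3352i)  (+0.5109+0.2123i)·(+0.1174+0.0000i)  (+0.2742-0.1791i)·(+0.1892+0.3352i)  (+0.0023-0.1187i)·(-0.1083+0.1794i)
Y_2^-2(R⁻¹ n̂) = +0.052323+0.043306i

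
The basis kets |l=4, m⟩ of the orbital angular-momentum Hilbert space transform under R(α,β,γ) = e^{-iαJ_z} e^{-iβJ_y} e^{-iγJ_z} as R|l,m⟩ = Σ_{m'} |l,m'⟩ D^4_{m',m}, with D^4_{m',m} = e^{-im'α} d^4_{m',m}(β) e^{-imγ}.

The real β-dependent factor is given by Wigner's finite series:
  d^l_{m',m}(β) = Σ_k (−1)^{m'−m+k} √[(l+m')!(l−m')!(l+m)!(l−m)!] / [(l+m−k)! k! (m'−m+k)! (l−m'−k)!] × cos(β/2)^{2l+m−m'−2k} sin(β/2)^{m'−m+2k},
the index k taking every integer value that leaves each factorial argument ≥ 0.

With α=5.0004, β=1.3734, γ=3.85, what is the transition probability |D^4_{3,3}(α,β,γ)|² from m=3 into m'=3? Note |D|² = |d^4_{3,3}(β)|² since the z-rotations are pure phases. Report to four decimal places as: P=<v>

First d^4_{3,3}(β=1.3734), then the phase factors e^{-i(3)α} and e^{-i(3)γ}:
Half-angle: c=0.773342, s=0.633989. N=√(5040·1·5040·1)=5040.000000
Admissible k: 0..1 (factorial args all ≥0)
  k=0: (−1)^0·5040.0000/(5040)·0.7733^8·0.6340^0 = +0.127931
  k=1: (−1)^1·5040.0000/(720)·0.7733^6·0.6340^2 = -0.601855
d^4_{3,3}(1.3734) = +0.127931 -0.601855 = -0.473924
|D^4_{3,3}|² = |d^4_{3,3}(β)|² = (-0.473924)² = 0.224604 (the z-rotation phases have unit modulus)

P=0.2246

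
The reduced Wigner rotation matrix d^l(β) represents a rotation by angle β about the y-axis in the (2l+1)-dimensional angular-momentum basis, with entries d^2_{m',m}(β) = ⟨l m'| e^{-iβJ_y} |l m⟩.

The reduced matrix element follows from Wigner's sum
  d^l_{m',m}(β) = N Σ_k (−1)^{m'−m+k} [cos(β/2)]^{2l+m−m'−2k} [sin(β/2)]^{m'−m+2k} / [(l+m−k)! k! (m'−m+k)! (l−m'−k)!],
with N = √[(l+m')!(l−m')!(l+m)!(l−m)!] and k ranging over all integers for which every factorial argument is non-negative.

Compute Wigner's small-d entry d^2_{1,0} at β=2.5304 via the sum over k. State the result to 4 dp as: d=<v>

d=0.5756

d^2_{1,0}(β=2.5304) via Wigner's sum:
c=cos(2.5304/2)=0.300862, s=sin(2.5304/2)=0.953668; N=√[6·1·2·2]=4.898979
k: max(0,(0)−(1))=0 … min(2+(0),2−(1))=1
  k=0: (−1)^1·4.8990/(2)·0.3009^3·0.9537^1 = -0.063617
  k=1: (−1)^2·4.8990/(2)·0.3009^1·0.9537^3 = +0.639196
d^2_{1,0}(2.5304) = -0.063617 +0.639196 = +0.575579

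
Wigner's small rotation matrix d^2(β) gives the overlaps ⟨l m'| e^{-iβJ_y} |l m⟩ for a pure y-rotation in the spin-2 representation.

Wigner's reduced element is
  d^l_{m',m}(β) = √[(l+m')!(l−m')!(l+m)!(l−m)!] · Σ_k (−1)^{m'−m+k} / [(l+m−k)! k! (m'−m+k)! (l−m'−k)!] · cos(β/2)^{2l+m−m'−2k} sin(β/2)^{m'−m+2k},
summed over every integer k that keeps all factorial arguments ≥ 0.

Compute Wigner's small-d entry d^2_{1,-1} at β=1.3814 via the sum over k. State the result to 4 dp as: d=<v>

d=0.5587

d^2_{1,-1}(β=1.3814) via Wigner's sum:
c=cos(1.3814/2)=0.770800, s=sin(1.3814/2)=0.637077; N=√[6·1·1·6]=6.000000
k: max(0,(-1)−(1))=0 … min(2+(-1),2−(1))=1
  k=0: (−1)^2·6.0000/(2)·0.7708^2·0.6371^2 = +0.723417
  k=1: (−1)^3·6.0000/(6)·0.7708^0·0.6371^4 = -0.164728
d^2_{1,-1}(1.3814) = +0.723417 -0.164728 = +0.558689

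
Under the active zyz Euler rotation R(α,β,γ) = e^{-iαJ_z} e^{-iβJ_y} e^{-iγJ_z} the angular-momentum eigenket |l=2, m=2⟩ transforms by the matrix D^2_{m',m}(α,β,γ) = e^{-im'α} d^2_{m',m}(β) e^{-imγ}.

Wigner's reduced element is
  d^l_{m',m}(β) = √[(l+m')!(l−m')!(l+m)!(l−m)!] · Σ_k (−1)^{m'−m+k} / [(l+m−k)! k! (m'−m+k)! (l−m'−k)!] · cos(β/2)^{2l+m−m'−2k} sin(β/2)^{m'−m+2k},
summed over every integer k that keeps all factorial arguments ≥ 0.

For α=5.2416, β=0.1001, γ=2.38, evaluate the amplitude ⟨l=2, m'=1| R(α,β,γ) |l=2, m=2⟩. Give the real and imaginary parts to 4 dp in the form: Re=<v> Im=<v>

Split into d^2_{1,2}(β=0.1001) × two z-phases.
Half-angle: c=0.998748, s=0.050029. N=√(6·1·24·1)=12.000000
k∈{1} keeps every argument non-negative
  k=1: (−1)^0·12.0000/(6)·0.9987^3·0.0500^1 = +0.099683
d^2_{1,2}(0.1001) = +0.099683
D = (+0.504852+0.863206i)·(+0.099683)·(+0.047593+0.998867i) = -0.083554+0.054363i

Re=-0.0836 Im=0.0544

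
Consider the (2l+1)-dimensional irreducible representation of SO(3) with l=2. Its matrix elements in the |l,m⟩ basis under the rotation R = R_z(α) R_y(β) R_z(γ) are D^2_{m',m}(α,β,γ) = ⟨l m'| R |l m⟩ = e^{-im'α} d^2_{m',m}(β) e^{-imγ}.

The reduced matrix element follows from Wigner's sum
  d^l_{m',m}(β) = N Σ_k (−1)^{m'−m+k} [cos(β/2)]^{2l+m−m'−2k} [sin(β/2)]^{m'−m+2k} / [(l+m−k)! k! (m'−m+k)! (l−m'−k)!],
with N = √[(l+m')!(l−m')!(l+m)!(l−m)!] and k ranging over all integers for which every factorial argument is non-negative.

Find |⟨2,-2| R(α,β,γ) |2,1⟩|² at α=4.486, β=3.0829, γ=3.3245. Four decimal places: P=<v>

P=0.0034

First d^2_{-2,1}(β=3.0829), then the phase factors e^{-i(-2)α} and e^{-i(1)γ}:
Half-angle: c=0.029342, s=0.999569. N=√(1·24·6·1)=12.000000
Admissible k: 3..3 (factorial args all ≥0)
  k=3: (−1)^0·12.0000/(6)·0.0293^1·0.9996^3 = +0.058608
d^2_{-2,1}(3.0829) = +0.058608
|D^2_{-2,1}|² = |d^2_{-2,1}(β)|² = (+0.058608)² = 0.003435 (the z-rotation phases have unit modulus)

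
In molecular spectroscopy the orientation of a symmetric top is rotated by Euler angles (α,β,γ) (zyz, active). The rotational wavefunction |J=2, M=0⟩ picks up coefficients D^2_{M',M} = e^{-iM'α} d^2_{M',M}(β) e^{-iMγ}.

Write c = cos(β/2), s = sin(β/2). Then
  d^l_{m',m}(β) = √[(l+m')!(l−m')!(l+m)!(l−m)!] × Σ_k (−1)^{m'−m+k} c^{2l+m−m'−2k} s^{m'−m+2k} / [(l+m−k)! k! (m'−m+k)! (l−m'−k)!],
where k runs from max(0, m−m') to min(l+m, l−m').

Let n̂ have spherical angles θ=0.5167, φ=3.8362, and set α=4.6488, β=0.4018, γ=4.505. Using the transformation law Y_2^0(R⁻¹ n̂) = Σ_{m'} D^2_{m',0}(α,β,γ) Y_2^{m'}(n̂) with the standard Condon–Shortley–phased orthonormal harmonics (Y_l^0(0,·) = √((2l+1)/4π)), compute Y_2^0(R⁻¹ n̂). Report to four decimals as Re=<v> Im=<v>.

Need the full column D^2_{m',0} for m'=−2..2 at α=4.6488, β=0.4018, γ=4.505.
cos(β/2)=0.979887, sin(β/2)=0.199551
d^2_{-2,0}: single k=2 term ⇒ +0.093656;  D = -0.092900+0.011879i
d^2_{-1,0}: k∈[1..2] ⇒ +0.459895 -0.019073 = +0.440822;  D = -0.028013-0.439931i
d^2_{0,0}: k∈[0..2] ⇒ +0.921944 -0.152940 +0.001586 = +0.770590;  D = +0.770590+0.000000i
d^2_{1,0}: k∈[0..1] ⇒ -0.459895 +0.019073 = -0.440822;  D = +0.028013-0.439931i
d^2_{2,0}: single k=0 term ⇒ +0.093656;  D = -0.092900-0.011879i
Y_2^{m'}(θ=0.5167,φ=3.8362) and Σ D·Y over m':
  (-0.0929+0.0119i)·(+0.0170-0.0927i)  (-0.0280-0.4399i)·(-0.2549+0.2124i)  (+0.7706+0.0000i)·(+0.3999+0.0000i)  (+0.0280-0.4399i)·(+0.2549+0.2124i)  (-0.0929-0.0119i)·(+0.0170+0.0927i)
Y_2^0(R⁻¹ n̂) = +0.508339+0.000000i

Re=0.5083 Im=0.0000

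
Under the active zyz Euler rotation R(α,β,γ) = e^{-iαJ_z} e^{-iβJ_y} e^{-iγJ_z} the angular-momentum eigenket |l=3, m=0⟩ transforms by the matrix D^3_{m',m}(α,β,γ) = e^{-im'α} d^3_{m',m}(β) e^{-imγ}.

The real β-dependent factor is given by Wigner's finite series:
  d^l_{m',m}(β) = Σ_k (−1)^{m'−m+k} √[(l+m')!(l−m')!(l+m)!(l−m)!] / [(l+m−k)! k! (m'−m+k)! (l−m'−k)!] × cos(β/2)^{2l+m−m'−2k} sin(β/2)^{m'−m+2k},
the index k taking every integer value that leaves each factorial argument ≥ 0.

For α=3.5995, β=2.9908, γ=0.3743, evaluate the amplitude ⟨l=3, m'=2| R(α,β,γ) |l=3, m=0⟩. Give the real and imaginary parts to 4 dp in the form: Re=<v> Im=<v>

D^3_{2,0}(3.5995,2.9908,0.3743) = e^{-i·2·3.5995}·d^3_{2,0}(2.9908)·e^{-i·0·0.3743}. Compute d first:
c=cos(2.9908/2)=0.075325, s=sin(2.9908/2)=0.997159; N=√[120·1·6·6]=65.726707
Admissible k: 0..1 (factorial args all ≥0)
  k=0: (−1)^2·65.7267/(12)·0.0753^4·0.9972^2 = +0.000175
  k=1: (−1)^3·65.7267/(12)·0.0753^2·0.9972^4 = -0.030725
d^3_{2,0}(2.9908) = +0.000175 -0.030725 = -0.030550
Attach z-rotation phases: D = e^{-i(2)(3.5995)}·(-0.030550)·e^{-i(0)(0.3743)} = -0.018609+0.024228i

Re=-0.0186 Im=0.0242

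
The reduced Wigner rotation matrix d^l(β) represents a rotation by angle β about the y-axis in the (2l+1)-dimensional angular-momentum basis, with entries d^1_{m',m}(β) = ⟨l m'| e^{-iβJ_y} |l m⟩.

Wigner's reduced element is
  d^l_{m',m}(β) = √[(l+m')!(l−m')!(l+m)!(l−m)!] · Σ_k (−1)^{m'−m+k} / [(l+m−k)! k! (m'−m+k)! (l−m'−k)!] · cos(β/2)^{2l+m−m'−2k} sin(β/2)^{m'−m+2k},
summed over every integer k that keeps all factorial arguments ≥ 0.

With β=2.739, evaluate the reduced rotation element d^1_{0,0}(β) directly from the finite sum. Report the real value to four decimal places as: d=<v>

d=-0.9200

d^1_{0,0}(β=2.739) via Wigner's sum:
Half-angle: c=0.199940, s=0.979808. N=√(1·1·1·1)=1.000000
The bounds max(0,m−m')=0 and min(l+m,l−m')=1 give 2 terms
  k=0: (−1)^0·1.0000/(1)·0.1999^2·0.9798^0 = +0.039976
  k=1: (−1)^1·1.0000/(1)·0.1999^0·0.9798^2 = -0.960024
d^1_{0,0}(2.739) = +0.039976 -0.960024 = -0.920048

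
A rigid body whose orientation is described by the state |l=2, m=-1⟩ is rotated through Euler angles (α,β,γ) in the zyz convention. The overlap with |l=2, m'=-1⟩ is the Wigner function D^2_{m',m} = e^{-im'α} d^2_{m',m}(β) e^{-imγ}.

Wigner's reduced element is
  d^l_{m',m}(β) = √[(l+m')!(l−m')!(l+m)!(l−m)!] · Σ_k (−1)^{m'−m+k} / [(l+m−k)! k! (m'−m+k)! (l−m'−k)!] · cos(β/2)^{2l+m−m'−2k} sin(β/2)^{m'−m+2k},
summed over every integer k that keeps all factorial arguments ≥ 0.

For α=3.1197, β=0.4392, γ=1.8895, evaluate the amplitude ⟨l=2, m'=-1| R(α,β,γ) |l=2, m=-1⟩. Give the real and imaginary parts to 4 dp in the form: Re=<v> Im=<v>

Split into d^2_{-1,-1}(β=0.4392) × two z-phases.
Half-angle: c=0.975985, s=0.217839. N=√(1·6·1·6)=6.000000
Admissible k: 0..1 (factorial args all ≥0)
  k=0: (−1)^0·6.0000/(6)·0.9760^4·0.2178^0 = +0.907344
  k=1: (−1)^1·6.0000/(2)·0.9760^2·0.2178^2 = -0.135606
d^2_{-1,-1}(0.4392) = +0.907344 -0.135606 = +0.771738
D = (-0.999760+0.021891i)·(+0.771738)·(-0.313336+0.949642i) = +0.225712-0.737993i

Re=0.2257 Im=-0.7380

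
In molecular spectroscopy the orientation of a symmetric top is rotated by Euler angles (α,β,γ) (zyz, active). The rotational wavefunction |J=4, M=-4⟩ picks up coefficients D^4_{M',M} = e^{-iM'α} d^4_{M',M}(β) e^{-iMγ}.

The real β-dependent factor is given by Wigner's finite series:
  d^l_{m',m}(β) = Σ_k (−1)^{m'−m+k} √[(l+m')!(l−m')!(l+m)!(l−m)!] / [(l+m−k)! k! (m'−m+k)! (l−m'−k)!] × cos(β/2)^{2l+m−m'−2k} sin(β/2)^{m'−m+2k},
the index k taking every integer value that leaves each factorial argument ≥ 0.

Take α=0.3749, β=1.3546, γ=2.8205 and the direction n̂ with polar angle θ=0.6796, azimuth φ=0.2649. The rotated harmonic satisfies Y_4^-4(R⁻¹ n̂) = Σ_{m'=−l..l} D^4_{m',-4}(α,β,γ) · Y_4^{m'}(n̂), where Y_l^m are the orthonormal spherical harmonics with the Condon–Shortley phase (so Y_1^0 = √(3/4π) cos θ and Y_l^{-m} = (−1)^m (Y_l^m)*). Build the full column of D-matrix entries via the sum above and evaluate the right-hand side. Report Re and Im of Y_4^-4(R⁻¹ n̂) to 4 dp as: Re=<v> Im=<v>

Re=-0.0106 Im=-0.0687

Need the full column D^4_{m',-4} for m'=−4..4 at α=0.3749, β=1.3546, γ=2.8205.
cos(β/2)=0.779268, sin(β/2)=0.626691
d^4_{-4,-4}: single k=0 term ⇒ +0.135986;  D = +0.132848+0.029043i
d^4_{-3,-4}: single k=0 term ⇒ -0.309318;  D = -0.305383+0.049179i
d^4_{-2,-4}: single k=0 term ⇒ +0.465378;  D = +0.400452-0.237097i
d^4_{-1,-4}: single k=0 term ⇒ -0.529283;  D = -0.325067+0.417699i
d^4_{0,-4}: single k=0 term ⇒ +0.475894;  D = +0.134452-0.456506i
d^4_{1,-4}: single k=0 term ⇒ -0.342312;  D = +0.030246+0.340973i
d^4_{2,-4}: single k=0 term ⇒ +0.194659;  D = -0.087007-0.174132i
d^4_{3,-4}: single k=0 term ⇒ -0.083677;  D = +0.062213+0.055959i
d^4_{4,-4}: single k=0 term ⇒ +0.023792;  D = -0.022287-0.008328i
Y_4^{m'}(θ=0.6796,φ=0.2649) and Σ D·Y over m':
  (+0.1328+0.0290i)·(+0.0338-0.0602i)  (-0.3054+0.0492i)·(+0.1693-0.1725i)  (+0.4005-0.2371i)·(+0.3689-0.2160i)  (-0.3251+0.4177i)·(+0.2757-0.0748i)  (+0.1345-0.4565i)·(-0.2474+0.0000i)  (+0.0302+0.3410i)·(-0.2757-0.0748i)  (-0.0870-0.1741i)·(+0.3689+0.2160i)  (+0.0622+0.0560i)·(-0.1693-0.1725i)  (-0.0223-0.0083i)·(+0.0338+0.0602i)
Y_4^-4(R⁻¹ n̂) = -0.010581-0.068683i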